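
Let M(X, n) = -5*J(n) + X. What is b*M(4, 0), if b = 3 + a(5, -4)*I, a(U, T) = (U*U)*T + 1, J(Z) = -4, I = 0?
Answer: 72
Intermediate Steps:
a(U, T) = 1 + T*U² (a(U, T) = U²*T + 1 = T*U² + 1 = 1 + T*U²)
M(X, n) = 20 + X (M(X, n) = -5*(-4) + X = 20 + X)
b = 3 (b = 3 + (1 - 4*5²)*0 = 3 + (1 - 4*25)*0 = 3 + (1 - 100)*0 = 3 - 99*0 = 3 + 0 = 3)
b*M(4, 0) = 3*(20 + 4) = 3*24 = 72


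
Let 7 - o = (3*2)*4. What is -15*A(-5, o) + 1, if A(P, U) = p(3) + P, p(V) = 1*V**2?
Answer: -59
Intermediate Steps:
p(V) = V**2
o = -17 (o = 7 - 3*2*4 = 7 - 6*4 = 7 - 1*24 = 7 - 24 = -17)
A(P, U) = 9 + P (A(P, U) = 3**2 + P = 9 + P)
-15*A(-5, o) + 1 = -15*(9 - 5) + 1 = -15*4 + 1 = -60 + 1 = -59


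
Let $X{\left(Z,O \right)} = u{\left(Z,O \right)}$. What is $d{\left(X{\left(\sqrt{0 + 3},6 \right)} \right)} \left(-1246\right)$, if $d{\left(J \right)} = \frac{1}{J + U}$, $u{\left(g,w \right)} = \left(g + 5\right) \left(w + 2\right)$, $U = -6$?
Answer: $- \frac{10591}{241} + \frac{2492 \sqrt{3}}{241} \approx -26.036$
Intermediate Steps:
$u{\left(g,w \right)} = \left(2 + w\right) \left(5 + g\right)$ ($u{\left(g,w \right)} = \left(5 + g\right) \left(2 + w\right) = \left(2 + w\right) \left(5 + g\right)$)
$X{\left(Z,O \right)} = 10 + 2 Z + 5 O + O Z$ ($X{\left(Z,O \right)} = 10 + 2 Z + 5 O + Z O = 10 + 2 Z + 5 O + O Z$)
$d{\left(J \right)} = \frac{1}{-6 + J}$ ($d{\left(J \right)} = \frac{1}{J - 6} = \frac{1}{-6 + J}$)
$d{\left(X{\left(\sqrt{0 + 3},6 \right)} \right)} \left(-1246\right) = \frac{1}{-6 + \left(10 + 2 \sqrt{0 + 3} + 5 \cdot 6 + 6 \sqrt{0 + 3}\right)} \left(-1246\right) = \frac{1}{-6 + \left(10 + 2 \sqrt{3} + 30 + 6 \sqrt{3}\right)} \left(-1246\right) = \frac{1}{-6 + \left(40 + 8 \sqrt{3}\right)} \left(-1246\right) = \frac{1}{34 + 8 \sqrt{3}} \left(-1246\right) = - \frac{1246}{34 + 8 \sqrt{3}}$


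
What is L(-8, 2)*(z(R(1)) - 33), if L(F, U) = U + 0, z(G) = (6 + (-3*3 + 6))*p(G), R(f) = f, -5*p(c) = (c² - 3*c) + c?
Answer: -324/5 ≈ -64.800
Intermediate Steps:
p(c) = -c²/5 + 2*c/5 (p(c) = -((c² - 3*c) + c)/5 = -(c² - 2*c)/5 = -c²/5 + 2*c/5)
z(G) = 3*G*(2 - G)/5 (z(G) = (6 + (-3*3 + 6))*(G*(2 - G)/5) = (6 + (-9 + 6))*(G*(2 - G)/5) = (6 - 3)*(G*(2 - G)/5) = 3*(G*(2 - G)/5) = 3*G*(2 - G)/5)
L(F, U) = U
L(-8, 2)*(z(R(1)) - 33) = 2*((⅗)*1*(2 - 1*1) - 33) = 2*((⅗)*1*(2 - 1) - 33) = 2*((⅗)*1*1 - 33) = 2*(⅗ - 33) = 2*(-162/5) = -324/5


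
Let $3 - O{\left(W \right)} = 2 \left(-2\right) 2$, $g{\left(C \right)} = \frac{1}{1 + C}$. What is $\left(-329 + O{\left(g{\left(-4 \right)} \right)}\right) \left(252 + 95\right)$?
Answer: $-110346$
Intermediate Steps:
$O{\left(W \right)} = 11$ ($O{\left(W \right)} = 3 - 2 \left(-2\right) 2 = 3 - \left(-4\right) 2 = 3 - -8 = 3 + 8 = 11$)
$\left(-329 + O{\left(g{\left(-4 \right)} \right)}\right) \left(252 + 95\right) = \left(-329 + 11\right) \left(252 + 95\right) = \left(-318\right) 347 = -110346$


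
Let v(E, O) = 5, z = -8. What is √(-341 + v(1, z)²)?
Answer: 2*I*√79 ≈ 17.776*I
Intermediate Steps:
√(-341 + v(1, z)²) = √(-341 + 5²) = √(-341 + 25) = √(-316) = 2*I*√79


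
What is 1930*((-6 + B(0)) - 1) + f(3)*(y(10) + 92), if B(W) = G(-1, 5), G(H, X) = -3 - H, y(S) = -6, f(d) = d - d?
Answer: -17370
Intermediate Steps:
f(d) = 0
B(W) = -2 (B(W) = -3 - 1*(-1) = -3 + 1 = -2)
1930*((-6 + B(0)) - 1) + f(3)*(y(10) + 92) = 1930*((-6 - 2) - 1) + 0*(-6 + 92) = 1930*(-8 - 1) + 0*86 = 1930*(-9) + 0 = -17370 + 0 = -17370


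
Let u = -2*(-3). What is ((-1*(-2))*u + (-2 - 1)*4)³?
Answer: 0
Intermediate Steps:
u = 6
((-1*(-2))*u + (-2 - 1)*4)³ = (-1*(-2)*6 + (-2 - 1)*4)³ = (2*6 - 3*4)³ = (12 - 12)³ = 0³ = 0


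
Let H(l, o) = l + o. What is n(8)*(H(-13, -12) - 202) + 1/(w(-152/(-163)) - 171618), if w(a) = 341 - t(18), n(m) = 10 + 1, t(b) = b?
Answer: -427723616/171295 ≈ -2497.0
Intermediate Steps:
n(m) = 11
w(a) = 323 (w(a) = 341 - 1*18 = 341 - 18 = 323)
n(8)*(H(-13, -12) - 202) + 1/(w(-152/(-163)) - 171618) = 11*((-13 - 12) - 202) + 1/(323 - 171618) = 11*(-25 - 202) + 1/(-171295) = 11*(-227) - 1/171295 = -2497 - 1/171295 = -427723616/171295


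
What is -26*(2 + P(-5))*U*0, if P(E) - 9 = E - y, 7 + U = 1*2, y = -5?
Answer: 0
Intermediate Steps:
U = -5 (U = -7 + 1*2 = -7 + 2 = -5)
P(E) = 14 + E (P(E) = 9 + (E - 1*(-5)) = 9 + (E + 5) = 9 + (5 + E) = 14 + E)
-26*(2 + P(-5))*U*0 = -26*(2 + (14 - 5))*(-5)*0 = -26*(2 + 9)*(-5)*0 = -286*(-5)*0 = -26*(-55)*0 = 1430*0 = 0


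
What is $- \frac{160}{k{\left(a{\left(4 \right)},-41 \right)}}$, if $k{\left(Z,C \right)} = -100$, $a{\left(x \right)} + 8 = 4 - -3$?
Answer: $\frac{8}{5} \approx 1.6$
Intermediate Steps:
$a{\left(x \right)} = -1$ ($a{\left(x \right)} = -8 + \left(4 - -3\right) = -8 + \left(4 + 3\right) = -8 + 7 = -1$)
$- \frac{160}{k{\left(a{\left(4 \right)},-41 \right)}} = - \frac{160}{-100} = \left(-160\right) \left(- \frac{1}{100}\right) = \frac{8}{5}$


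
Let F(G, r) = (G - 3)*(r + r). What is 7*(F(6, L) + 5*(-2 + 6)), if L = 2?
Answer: 224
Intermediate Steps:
F(G, r) = 2*r*(-3 + G) (F(G, r) = (-3 + G)*(2*r) = 2*r*(-3 + G))
7*(F(6, L) + 5*(-2 + 6)) = 7*(2*2*(-3 + 6) + 5*(-2 + 6)) = 7*(2*2*3 + 5*4) = 7*(12 + 20) = 7*32 = 224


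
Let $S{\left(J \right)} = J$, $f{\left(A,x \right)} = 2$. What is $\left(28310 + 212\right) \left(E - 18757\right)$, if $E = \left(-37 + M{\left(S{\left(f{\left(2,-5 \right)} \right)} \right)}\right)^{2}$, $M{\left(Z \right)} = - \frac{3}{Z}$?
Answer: $- \frac{985420839}{2} \approx -4.9271 \cdot 10^{8}$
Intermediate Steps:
$E = \frac{5929}{4}$ ($E = \left(-37 - \frac{3}{2}\right)^{2} = \left(- \frac{77}{2}\right)^{2} = \frac{5929}{4} \approx 1482.3$)
$\left(28310 + 212\right) \left(E - 18757\right) = \left(28310 + 212\right) \left(\frac{5929}{4} - 18757\right) = 28522 \left(- \frac{69099}{4}\right) = - \frac{985420839}{2}$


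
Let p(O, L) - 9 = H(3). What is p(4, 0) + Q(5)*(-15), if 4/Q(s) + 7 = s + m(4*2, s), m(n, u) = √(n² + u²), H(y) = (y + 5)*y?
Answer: 537/17 - 12*√89/17 ≈ 24.929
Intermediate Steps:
H(y) = y*(5 + y) (H(y) = (5 + y)*y = y*(5 + y))
p(O, L) = 33 (p(O, L) = 9 + 3*(5 + 3) = 9 + 3*8 = 9 + 24 = 33)
Q(s) = 4/(-7 + s + √(64 + s²)) (Q(s) = 4/(-7 + (s + √((4*2)² + s²))) = 4/(-7 + (s + √(8² + s²))) = 4/(-7 + (s + √(64 + s²))) = 4/(-7 + s + √(64 + s²)))
p(4, 0) + Q(5)*(-15) = 33 + (4/(-7 + 5 + √(64 + 5²)))*(-15) = 33 + (4/(-7 + 5 + √(64 + 25)))*(-15) = 33 + (4/(-7 + 5 + √89))*(-15) = 33 + (4/(-2 + √89))*(-15) = 33 - 60/(-2 + √89)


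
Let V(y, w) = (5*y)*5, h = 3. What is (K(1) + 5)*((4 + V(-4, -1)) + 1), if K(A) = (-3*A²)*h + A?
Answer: 285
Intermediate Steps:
V(y, w) = 25*y
K(A) = A - 9*A² (K(A) = -3*A²*3 + A = -9*A² + A = A - 9*A²)
(K(1) + 5)*((4 + V(-4, -1)) + 1) = (1*(1 - 9*1) + 5)*((4 + 25*(-4)) + 1) = (1*(1 - 9) + 5)*((4 - 100) + 1) = (1*(-8) + 5)*(-96 + 1) = (-8 + 5)*(-95) = -3*(-95) = 285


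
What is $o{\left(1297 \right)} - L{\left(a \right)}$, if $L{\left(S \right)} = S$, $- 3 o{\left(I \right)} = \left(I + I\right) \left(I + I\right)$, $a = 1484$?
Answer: $- \frac{6733288}{3} \approx -2.2444 \cdot 10^{6}$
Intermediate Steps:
$o{\left(I \right)} = - \frac{4 I^{2}}{3}$ ($o{\left(I \right)} = - \frac{\left(I + I\right) \left(I + I\right)}{3} = - \frac{2 I 2 I}{3} = - \frac{4 I^{2}}{3}$)
$o{\left(1297 \right)} - L{\left(a \right)} = - \frac{4 \cdot 1297^{2}}{3} - 1484 = \left(- \frac{4}{3}\right) 1682209 - 1484 = - \frac{6728836}{3} - 1484 = - \frac{6733288}{3}$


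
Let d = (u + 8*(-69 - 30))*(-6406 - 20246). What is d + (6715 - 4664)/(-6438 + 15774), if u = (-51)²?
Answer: -450120935197/9336 ≈ -4.8213e+7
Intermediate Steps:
u = 2601
d = -48213468 (d = (2601 + 8*(-69 - 30))*(-6406 - 20246) = (2601 + 8*(-99))*(-26652) = (2601 - 792)*(-26652) = 1809*(-26652) = -48213468)
d + (6715 - 4664)/(-6438 + 15774) = -48213468 + (6715 - 4664)/(-6438 + 15774) = -48213468 + 2051/9336 = -450120935197/9336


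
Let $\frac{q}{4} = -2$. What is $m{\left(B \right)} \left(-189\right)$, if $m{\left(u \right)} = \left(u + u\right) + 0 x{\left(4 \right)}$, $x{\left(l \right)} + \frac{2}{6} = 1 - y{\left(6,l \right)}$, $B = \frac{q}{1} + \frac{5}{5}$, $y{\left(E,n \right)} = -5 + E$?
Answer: $2646$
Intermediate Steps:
$q = -8$ ($q = 4 \left(-2\right) = -8$)
$B = -7$ ($B = - \frac{8}{1} + \frac{5}{5} = \left(-8\right) 1 + 5 \cdot \frac{1}{5} = -8 + 1 = -7$)
$x{\left(l \right)} = - \frac{1}{3}$ ($x{\left(l \right)} = - \frac{1}{3} + \left(1 - \left(-5 + 6\right)\right) = - \frac{1}{3} + \left(1 - 1\right) = - \frac{1}{3} + 0 = - \frac{1}{3}$)
$m{\left(u \right)} = 2 u$ ($m{\left(u \right)} = \left(u + u\right) + 0 \left(- \frac{1}{3}\right) = 2 u + 0 = 2 u$)
$m{\left(B \right)} \left(-189\right) = 2 \left(-7\right) \left(-189\right) = \left(-14\right) \left(-189\right) = 2646$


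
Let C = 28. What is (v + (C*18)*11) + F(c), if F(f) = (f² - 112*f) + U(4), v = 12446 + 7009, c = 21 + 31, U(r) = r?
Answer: 21883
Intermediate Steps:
c = 52
v = 19455
F(f) = 4 + f² - 112*f (F(f) = (f² - 112*f) + 4 = 4 + f² - 112*f)
(v + (C*18)*11) + F(c) = (19455 + (28*18)*11) + (4 + 52² - 112*52) = (19455 + 504*11) + (4 + 2704 - 5824) = (19455 + 5544) - 3116 = 24999 - 3116 = 21883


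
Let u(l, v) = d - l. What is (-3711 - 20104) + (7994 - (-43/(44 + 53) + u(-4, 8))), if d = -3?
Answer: -1534691/97 ≈ -15822.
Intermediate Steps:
u(l, v) = -3 - l
(-3711 - 20104) + (7994 - (-43/(44 + 53) + u(-4, 8))) = (-3711 - 20104) + (7994 - (-43/(44 + 53) + (-3 - 1*(-4)))) = -23815 + (7994 - (-43/97 + (-3 + 4))) = -23815 + (7994 - ((1/97)*(-43) + 1)) = -23815 + (7994 - (-43/97 + 1)) = -23815 + (7994 - 1*54/97) = -23815 + (7994 - 54/97) = -23815 + 775364/97 = -1534691/97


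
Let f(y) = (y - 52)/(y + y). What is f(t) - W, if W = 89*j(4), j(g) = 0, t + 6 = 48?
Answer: -5/42 ≈ -0.11905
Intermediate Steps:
t = 42 (t = -6 + 48 = 42)
f(y) = (-52 + y)/(2*y) (f(y) = (-52 + y)/((2*y)) = (-52 + y)*(1/(2*y)) = (-52 + y)/(2*y))
W = 0 (W = 89*0 = 0)
f(t) - W = (1/2)*(-52 + 42)/42 - 1*0 = (1/2)*(1/42)*(-10) + 0 = -5/42 + 0 = -5/42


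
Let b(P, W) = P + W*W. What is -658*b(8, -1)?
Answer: -5922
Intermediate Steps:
b(P, W) = P + W²
-658*b(8, -1) = -658*(8 + (-1)²) = -658*(8 + 1) = -658*9 = -5922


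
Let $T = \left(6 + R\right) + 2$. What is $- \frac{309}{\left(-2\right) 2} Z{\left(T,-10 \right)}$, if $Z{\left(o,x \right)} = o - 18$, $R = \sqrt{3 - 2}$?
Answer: $- \frac{2781}{4} \approx -695.25$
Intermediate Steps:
$R = 1$ ($R = \sqrt{1} = 1$)
$T = 9$ ($T = \left(6 + 1\right) + 2 = 7 + 2 = 9$)
$Z{\left(o,x \right)} = -18 + o$ ($Z{\left(o,x \right)} = o - 18 = -18 + o$)
$- \frac{309}{\left(-2\right) 2} Z{\left(T,-10 \right)} = - \frac{309}{\left(-2\right) 2} \left(-18 + 9\right) = - \frac{309}{-4} \left(-9\right) = \left(-309\right) \left(- \frac{1}{4}\right) \left(-9\right) = \frac{309}{4} \left(-9\right) = - \frac{2781}{4}$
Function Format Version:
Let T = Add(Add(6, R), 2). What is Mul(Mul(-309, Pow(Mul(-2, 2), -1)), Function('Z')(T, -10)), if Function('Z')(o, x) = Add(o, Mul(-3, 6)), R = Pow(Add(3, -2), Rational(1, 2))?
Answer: Rational(-2781, 4) ≈ -695.25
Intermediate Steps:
R = 1 (R = Pow(1, Rational(1, 2)) = 1)
T = 9 (T = Add(Add(6, 1), 2) = Add(7, 2) = 9)
Function('Z')(o, x) = Add(-18, o) (Function('Z')(o, x) = Add(o, -18) = Add(-18, o))
Mul(Mul(-309, Pow(Mul(-2, 2), -1)), Function('Z')(T, -10)) = Mul(Mul(-309, Pow(Mul(-2, 2), -1)), Add(-18, 9)) = Mul(Mul(-309, Pow(-4, -1)), -9) = Mul(Mul(-309, Rational(-1, 4)), -9) = Mul(Rational(309, 4), -9) = Rational(-2781, 4)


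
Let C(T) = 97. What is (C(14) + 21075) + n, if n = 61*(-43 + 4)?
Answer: 18793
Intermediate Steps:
n = -2379 (n = 61*(-39) = -2379)
(C(14) + 21075) + n = (97 + 21075) - 2379 = 21172 - 2379 = 18793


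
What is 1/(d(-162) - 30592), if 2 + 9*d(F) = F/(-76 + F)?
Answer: -1071/32764189 ≈ -3.2688e-5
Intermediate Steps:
d(F) = -2/9 + F/(9*(-76 + F)) (d(F) = -2/9 + (F/(-76 + F))/9 = -2/9 + F/(9*(-76 + F)))
1/(d(-162) - 30592) = 1/((152 - 1*(-162))/(9*(-76 - 162)) - 30592) = 1/((1/9)*(152 + 162)/(-238) - 30592) = 1/((1/9)*(-1/238)*314 - 30592) = 1/(-157/1071 - 30592) = 1/(-32764189/1071) = -1071/32764189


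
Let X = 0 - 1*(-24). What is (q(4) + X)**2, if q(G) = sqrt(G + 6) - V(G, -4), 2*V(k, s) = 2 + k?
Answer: (21 + sqrt(10))**2 ≈ 583.82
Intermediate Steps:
X = 24 (X = 0 + 24 = 24)
V(k, s) = 1 + k/2 (V(k, s) = (2 + k)/2 = 1 + k/2)
q(G) = -1 + sqrt(6 + G) - G/2 (q(G) = sqrt(G + 6) - (1 + G/2) = sqrt(6 + G) + (-1 - G/2) = -1 + sqrt(6 + G) - G/2)
(q(4) + X)**2 = ((-1 + sqrt(6 + 4) - 1/2*4) + 24)**2 = ((-1 + sqrt(10) - 2) + 24)**2 = ((-3 + sqrt(10)) + 24)**2 = (21 + sqrt(10))**2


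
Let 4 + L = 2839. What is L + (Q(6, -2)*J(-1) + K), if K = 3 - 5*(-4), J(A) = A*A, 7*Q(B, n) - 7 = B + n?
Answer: 20017/7 ≈ 2859.6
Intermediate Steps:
Q(B, n) = 1 + B/7 + n/7 (Q(B, n) = 1 + (B + n)/7 = 1 + (B/7 + n/7) = 1 + B/7 + n/7)
L = 2835 (L = -4 + 2839 = 2835)
J(A) = A**2
K = 23 (K = 3 + 20 = 23)
L + (Q(6, -2)*J(-1) + K) = 2835 + ((1 + (1/7)*6 + (1/7)*(-2))*(-1)**2 + 23) = 2835 + ((1 + 6/7 - 2/7)*1 + 23) = 2835 + ((11/7)*1 + 23) = 2835 + (11/7 + 23) = 2835 + 172/7 = 20017/7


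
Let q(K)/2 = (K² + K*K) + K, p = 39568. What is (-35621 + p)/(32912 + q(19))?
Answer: 3947/34394 ≈ 0.11476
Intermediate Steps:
q(K) = 2*K + 4*K² (q(K) = 2*((K² + K*K) + K) = 2*((K² + K²) + K) = 2*(2*K² + K) = 2*(K + 2*K²) = 2*K + 4*K²)
(-35621 + p)/(32912 + q(19)) = (-35621 + 39568)/(32912 + 2*19*(1 + 2*19)) = 3947/(32912 + 2*19*(1 + 38)) = 3947/(32912 + 2*19*39) = 3947/(32912 + 1482) = 3947/34394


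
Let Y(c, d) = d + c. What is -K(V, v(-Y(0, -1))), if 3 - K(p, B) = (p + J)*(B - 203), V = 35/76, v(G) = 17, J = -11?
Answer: 74379/38 ≈ 1957.3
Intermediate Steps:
Y(c, d) = c + d
V = 35/76 (V = 35*(1/76) = 35/76 ≈ 0.46053)
K(p, B) = 3 - (-203 + B)*(-11 + p) (K(p, B) = 3 - (p - 11)*(B - 203) = 3 - (-11 + p)*(-203 + B) = 3 - (-203 + B)*(-11 + p))
-K(V, v(-Y(0, -1))) = -(-2230 + 11*17 + 203*(35/76) - 1*17*35/76) = -(-2230 + 187 + 7105/76 - 595/76) = -1*(-74379/38) = 74379/38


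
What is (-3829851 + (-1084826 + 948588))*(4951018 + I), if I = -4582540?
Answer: -1461416542542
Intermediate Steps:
(-3829851 + (-1084826 + 948588))*(4951018 + I) = (-3829851 + (-1084826 + 948588))*(4951018 - 4582540) = (-3829851 - 136238)*368478 = -3966089*368478 = -1461416542542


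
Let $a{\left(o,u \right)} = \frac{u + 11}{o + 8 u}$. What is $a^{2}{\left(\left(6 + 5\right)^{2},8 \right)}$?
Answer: $\frac{361}{34225} \approx 0.010548$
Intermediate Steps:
$a{\left(o,u \right)} = \frac{11 + u}{o + 8 u}$
$a^{2}{\left(\left(6 + 5\right)^{2},8 \right)} = \left(\frac{11 + 8}{\left(6 + 5\right)^{2} + 8 \cdot 8}\right)^{2} = \left(\frac{1}{11^{2} + 64} \cdot 19\right)^{2} = \left(\frac{1}{121 + 64} \cdot 19\right)^{2} = \left(\frac{1}{185} \cdot 19\right)^{2} = \left(\frac{19}{185}\right)^{2} = \frac{361}{34225}$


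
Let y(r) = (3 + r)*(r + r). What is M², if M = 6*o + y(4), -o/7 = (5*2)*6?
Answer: 6071296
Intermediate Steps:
o = -420 (o = -7*5*2*6 = -70*6 = -7*60 = -420)
y(r) = 2*r*(3 + r) (y(r) = (3 + r)*(2*r) = 2*r*(3 + r))
M = -2464 (M = 6*(-420) + 2*4*(3 + 4) = -2520 + 2*4*7 = -2520 + 56 = -2464)
M² = (-2464)² = 6071296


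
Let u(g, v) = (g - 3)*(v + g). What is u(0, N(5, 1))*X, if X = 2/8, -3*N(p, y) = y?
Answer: 1/4 ≈ 0.25000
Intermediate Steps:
N(p, y) = -y/3
X = 1/4 (X = 2*(1/8) = 1/4 ≈ 0.25000)
u(g, v) = (-3 + g)*(g + v)
u(0, N(5, 1))*X = (0**2 - 3*0 - (-1) + 0*(-1/3*1))*(1/4) = (0 + 0 - 3*(-1/3) + 0*(-1/3))*(1/4) = (0 + 0 + 1 + 0)*(1/4) = 1*(1/4) = 1/4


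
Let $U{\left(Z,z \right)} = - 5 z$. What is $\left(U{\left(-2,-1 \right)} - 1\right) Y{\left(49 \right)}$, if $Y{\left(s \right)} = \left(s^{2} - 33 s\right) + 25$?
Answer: $3236$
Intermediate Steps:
$Y{\left(s \right)} = 25 + s^{2} - 33 s$
$\left(U{\left(-2,-1 \right)} - 1\right) Y{\left(49 \right)} = \left(\left(-5\right) \left(-1\right) - 1\right) \left(25 + 49^{2} - 1617\right) = \left(5 - 1\right) \left(25 + 2401 - 1617\right) = 4 \cdot 809 = 3236$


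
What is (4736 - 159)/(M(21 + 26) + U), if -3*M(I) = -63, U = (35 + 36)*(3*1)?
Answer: 4577/234 ≈ 19.560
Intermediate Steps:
U = 213 (U = 71*3 = 213)
M(I) = 21 (M(I) = -⅓*(-63) = 21)
(4736 - 159)/(M(21 + 26) + U) = (4736 - 159)/(21 + 213) = 4577/234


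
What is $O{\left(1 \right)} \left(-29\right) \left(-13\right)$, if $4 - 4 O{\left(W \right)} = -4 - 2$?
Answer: $\frac{1885}{2} \approx 942.5$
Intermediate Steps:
$O{\left(W \right)} = \frac{5}{2}$ ($O{\left(W \right)} = 1 - \frac{-4 - 2}{4} = 1 - - \frac{3}{2} = 1 + \frac{3}{2} = \frac{5}{2}$)
$O{\left(1 \right)} \left(-29\right) \left(-13\right) = \frac{5}{2} \left(-29\right) \left(-13\right) = \left(- \frac{145}{2}\right) \left(-13\right) = \frac{1885}{2}$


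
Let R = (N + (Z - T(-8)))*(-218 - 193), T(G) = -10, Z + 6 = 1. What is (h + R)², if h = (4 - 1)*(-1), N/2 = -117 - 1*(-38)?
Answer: 3953894400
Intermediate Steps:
Z = -5 (Z = -6 + 1 = -5)
N = -158 (N = 2*(-117 - 1*(-38)) = 2*(-117 + 38) = 2*(-79) = -158)
h = -3 (h = 3*(-1) = -3)
R = 62883 (R = (-158 + (-5 - 1*(-10)))*(-218 - 193) = (-158 + (-5 + 10))*(-411) = (-158 + 5)*(-411) = -153*(-411) = 62883)
(h + R)² = (-3 + 62883)² = 62880² = 3953894400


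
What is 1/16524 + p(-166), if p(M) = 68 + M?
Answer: -1619351/16524 ≈ -98.000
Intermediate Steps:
1/16524 + p(-166) = 1/16524 + (68 - 166) = 1/16524 - 98 = -1619351/16524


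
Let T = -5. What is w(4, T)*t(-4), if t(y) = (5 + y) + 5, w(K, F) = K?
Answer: 24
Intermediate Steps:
t(y) = 10 + y
w(4, T)*t(-4) = 4*(10 - 4) = 4*6 = 24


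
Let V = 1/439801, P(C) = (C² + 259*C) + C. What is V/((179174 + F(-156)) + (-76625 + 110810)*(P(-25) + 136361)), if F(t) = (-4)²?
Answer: 1/1961883256223100 ≈ 5.0971e-16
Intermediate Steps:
F(t) = 16
P(C) = C² + 260*C
V = 1/439801 ≈ 2.2738e-6
V/((179174 + F(-156)) + (-76625 + 110810)*(P(-25) + 136361)) = 1/(439801*((179174 + 16) + (-76625 + 110810)*(-25*(260 - 25) + 136361))) = 1/(439801*(179190 + 34185*(-25*235 + 136361))) = 1/(439801*(179190 + 34185*(-5875 + 136361))) = 1/(439801*(179190 + 34185*130486)) = 1/(439801*(179190 + 4460663910)) = (1/439801)/4460843100 = (1/439801)*(1/4460843100) = 1/1961883256223100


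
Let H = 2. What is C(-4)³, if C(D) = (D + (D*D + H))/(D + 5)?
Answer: 2744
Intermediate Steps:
C(D) = (2 + D + D²)/(5 + D) (C(D) = (D + (D*D + 2))/(D + 5) = (D + (D² + 2))/(5 + D) = (D + (2 + D²))/(5 + D) = (2 + D + D²)/(5 + D))
C(-4)³ = ((2 - 4 + (-4)²)/(5 - 4))³ = ((2 - 4 + 16)/1)³ = (1*14)³ = 14³ = 2744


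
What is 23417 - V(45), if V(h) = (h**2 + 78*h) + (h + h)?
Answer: 17792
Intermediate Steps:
V(h) = h**2 + 80*h (V(h) = (h**2 + 78*h) + 2*h = h**2 + 80*h)
23417 - V(45) = 23417 - 45*(80 + 45) = 23417 - 45*125 = 23417 - 1*5625 = 23417 - 5625 = 17792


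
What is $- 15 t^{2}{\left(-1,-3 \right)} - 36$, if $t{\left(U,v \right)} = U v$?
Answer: $-171$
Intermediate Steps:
$- 15 t^{2}{\left(-1,-3 \right)} - 36 = - 15 \left(\left(-1\right) \left(-3\right)\right)^{2} - 36 = - 15 \cdot 3^{2} - 36 = \left(-15\right) 9 - 36 = -135 - 36 = -171$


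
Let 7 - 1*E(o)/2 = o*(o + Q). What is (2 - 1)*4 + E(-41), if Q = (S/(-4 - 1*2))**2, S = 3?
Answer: -6647/2 ≈ -3323.5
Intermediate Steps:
Q = 1/4 (Q = (3/(-4 - 1*2))**2 = (3/(-4 - 2))**2 = (3/(-6))**2 = (3*(-1/6))**2 = (-1/2)**2 = 1/4 ≈ 0.25000)
E(o) = 14 - 2*o*(1/4 + o) (E(o) = 14 - 2*o*(o + 1/4) = 14 - 2*o*(1/4 + o))
(2 - 1)*4 + E(-41) = (2 - 1)*4 + (14 - 2*(-41)**2 - 1/2*(-41)) = 1*4 + (14 - 2*1681 + 41/2) = 4 + (14 - 3362 + 41/2) = 4 - 6655/2 = -6647/2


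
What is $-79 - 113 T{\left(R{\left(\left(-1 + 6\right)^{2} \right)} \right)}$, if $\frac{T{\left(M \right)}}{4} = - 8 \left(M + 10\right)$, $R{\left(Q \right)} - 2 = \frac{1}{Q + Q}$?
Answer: $\frac{1084633}{25} \approx 43385.0$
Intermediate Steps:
$R{\left(Q \right)} = 2 + \frac{1}{2 Q}$ ($R{\left(Q \right)} = 2 + \frac{1}{Q + Q} = 2 + \frac{1}{2 Q}$)
$T{\left(M \right)} = -320 - 32 M$ ($T{\left(M \right)} = 4 \left(- 8 \left(M + 10\right)\right) = 4 \left(- 8 \left(10 + M\right)\right) = 4 \left(-80 - 8 M\right) = -320 - 32 M$)
$-79 - 113 T{\left(R{\left(\left(-1 + 6\right)^{2} \right)} \right)} = -79 - 113 \left(-320 - 32 \left(2 + \frac{1}{2 \left(-1 + 6\right)^{2}}\right)\right) = -79 - 113 \left(-320 - 32 \left(2 + \frac{1}{2 \cdot 5^{2}}\right)\right) = -79 - 113 \left(-320 - 32 \left(2 + \frac{1}{2 \cdot 25}\right)\right) = -79 - 113 \left(-320 - 32 \left(2 + \frac{1}{2} \cdot \frac{1}{25}\right)\right) = -79 - 113 \left(-320 - 32 \left(2 + \frac{1}{50}\right)\right) = -79 - 113 \left(-320 - \frac{1616}{25}\right) = -79 - - \frac{1086608}{25} = -79 + \frac{1086608}{25} = \frac{1084633}{25}$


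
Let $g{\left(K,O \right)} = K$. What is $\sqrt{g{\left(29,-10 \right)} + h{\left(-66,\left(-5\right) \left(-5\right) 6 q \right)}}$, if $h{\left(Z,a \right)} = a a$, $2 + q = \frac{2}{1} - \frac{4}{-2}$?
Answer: $\sqrt{90029} \approx 300.05$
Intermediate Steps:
$q = 2$ ($q = -2 + \left(\frac{2}{1} - \frac{4}{-2}\right) = -2 + \left(2 \cdot 1 - -2\right) = -2 + \left(2 + 2\right) = -2 + 4 = 2$)
$h{\left(Z,a \right)} = a^{2}$
$\sqrt{g{\left(29,-10 \right)} + h{\left(-66,\left(-5\right) \left(-5\right) 6 q \right)}} = \sqrt{29 + \left(\left(-5\right) \left(-5\right) 6 \cdot 2\right)^{2}} = \sqrt{29 + \left(25 \cdot 6 \cdot 2\right)^{2}} = \sqrt{29 + \left(150 \cdot 2\right)^{2}} = \sqrt{29 + 300^{2}} = \sqrt{29 + 90000} = \sqrt{90029}$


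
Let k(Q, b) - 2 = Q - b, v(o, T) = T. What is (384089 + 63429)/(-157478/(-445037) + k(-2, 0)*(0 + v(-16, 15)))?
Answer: 99581034083/78739 ≈ 1.2647e+6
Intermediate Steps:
k(Q, b) = 2 + Q - b (k(Q, b) = 2 + (Q - b) = 2 + Q - b)
(384089 + 63429)/(-157478/(-445037) + k(-2, 0)*(0 + v(-16, 15))) = (384089 + 63429)/(-157478/(-445037) + (2 - 2 - 1*0)*(0 + 15)) = 447518/(-157478*(-1/445037) + (2 - 2 + 0)*15) = 447518/(157478/445037 + 0*15) = 447518/(157478/445037 + 0) = 447518/(157478/445037) = 447518*(445037/157478) = 99581034083/78739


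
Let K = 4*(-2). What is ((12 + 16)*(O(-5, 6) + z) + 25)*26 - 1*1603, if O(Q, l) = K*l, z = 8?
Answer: -30073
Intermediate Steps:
K = -8
O(Q, l) = -8*l
((12 + 16)*(O(-5, 6) + z) + 25)*26 - 1*1603 = ((12 + 16)*(-8*6 + 8) + 25)*26 - 1*1603 = (28*(-48 + 8) + 25)*26 - 1603 = (28*(-40) + 25)*26 - 1603 = (-1120 + 25)*26 - 1603 = -1095*26 - 1603 = -28470 - 1603 = -30073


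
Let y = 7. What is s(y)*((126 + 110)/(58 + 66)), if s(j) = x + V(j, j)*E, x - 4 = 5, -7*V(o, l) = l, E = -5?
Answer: 826/31 ≈ 26.645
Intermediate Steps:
V(o, l) = -l/7
x = 9 (x = 4 + 5 = 9)
s(j) = 9 + 5*j/7 (s(j) = 9 - j/7*(-5) = 9 + 5*j/7)
s(y)*((126 + 110)/(58 + 66)) = (9 + (5/7)*7)*((126 + 110)/(58 + 66)) = (9 + 5)*(236/124) = 14*(236*(1/124)) = 14*(59/31) = 826/31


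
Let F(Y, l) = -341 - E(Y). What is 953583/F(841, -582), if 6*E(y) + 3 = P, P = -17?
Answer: -2860749/1013 ≈ -2824.0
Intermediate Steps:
E(y) = -10/3 (E(y) = -½ + (⅙)*(-17) = -½ - 17/6 = -10/3)
F(Y, l) = -1013/3 (F(Y, l) = -341 - 1*(-10/3) = -341 + 10/3 = -1013/3)
953583/F(841, -582) = 953583/(-1013/3) = 953583*(-3/1013) = -2860749/1013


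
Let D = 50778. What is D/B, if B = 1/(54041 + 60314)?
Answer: 5806718190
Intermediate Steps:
B = 1/114355 ≈ 8.7447e-6
D/B = 50778/(1/114355) = 50778*114355 = 5806718190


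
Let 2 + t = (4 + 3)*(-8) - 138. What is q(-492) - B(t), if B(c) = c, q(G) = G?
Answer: -296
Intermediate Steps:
t = -196 (t = -2 + ((4 + 3)*(-8) - 138) = -2 + (7*(-8) - 138) = -2 + (-56 - 138) = -2 - 194 = -196)
q(-492) - B(t) = -492 - 1*(-196) = -492 + 196 = -296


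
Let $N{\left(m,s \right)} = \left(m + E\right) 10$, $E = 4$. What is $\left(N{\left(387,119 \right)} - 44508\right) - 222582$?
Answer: $-263180$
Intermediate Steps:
$N{\left(m,s \right)} = 40 + 10 m$ ($N{\left(m,s \right)} = \left(m + 4\right) 10 = \left(4 + m\right) 10 = 40 + 10 m$)
$\left(N{\left(387,119 \right)} - 44508\right) - 222582 = \left(\left(40 + 10 \cdot 387\right) - 44508\right) - 222582 = \left(\left(40 + 3870\right) - 44508\right) - 222582 = \left(3910 - 44508\right) - 222582 = -40598 - 222582 = -263180$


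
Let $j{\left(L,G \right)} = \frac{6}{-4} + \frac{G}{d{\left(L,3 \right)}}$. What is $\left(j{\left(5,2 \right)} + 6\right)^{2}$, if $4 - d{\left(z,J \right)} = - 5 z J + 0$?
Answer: $\frac{511225}{24964} \approx 20.478$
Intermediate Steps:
$d{\left(z,J \right)} = 4 + 5 J z$ ($d{\left(z,J \right)} = 4 - \left(- 5 z J + 0\right) = 4 - \left(- 5 J z + 0\right) = 4 - - 5 J z = 4 + 5 J z$)
$j{\left(L,G \right)} = - \frac{3}{2} + \frac{G}{4 + 15 L}$ ($j{\left(L,G \right)} = \frac{6}{-4} + \frac{G}{4 + 5 \cdot 3 L} = 6 \left(- \frac{1}{4}\right) + \frac{G}{4 + 15 L} = - \frac{3}{2} + \frac{G}{4 + 15 L}$)
$\left(j{\left(5,2 \right)} + 6\right)^{2} = \left(\frac{-12 - 225 + 2 \cdot 2}{2 \left(4 + 15 \cdot 5\right)} + 6\right)^{2} = \left(\frac{-12 - 225 + 4}{2 \left(4 + 75\right)} + 6\right)^{2} = \left(\frac{1}{2} \cdot \frac{1}{79} \left(-233\right) + 6\right)^{2} = \left(- \frac{233}{158} + 6\right)^{2} = \left(\frac{715}{158}\right)^{2} = \frac{511225}{24964}$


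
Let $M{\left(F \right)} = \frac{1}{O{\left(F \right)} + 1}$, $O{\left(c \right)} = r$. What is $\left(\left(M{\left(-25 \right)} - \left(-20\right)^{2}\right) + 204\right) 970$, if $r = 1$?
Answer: $-189635$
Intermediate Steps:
$O{\left(c \right)} = 1$
$M{\left(F \right)} = \frac{1}{2}$ ($M{\left(F \right)} = \frac{1}{1 + 1} = \frac{1}{2}$)
$\left(\left(M{\left(-25 \right)} - \left(-20\right)^{2}\right) + 204\right) 970 = \left(\left(\frac{1}{2} - \left(-20\right)^{2}\right) + 204\right) 970 = \left(\left(\frac{1}{2} - 400\right) + 204\right) 970 = \left(- \frac{799}{2} + 204\right) 970 = \left(- \frac{391}{2}\right) 970 = -189635$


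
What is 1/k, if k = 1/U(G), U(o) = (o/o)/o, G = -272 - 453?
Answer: -1/725 ≈ -0.0013793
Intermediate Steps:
G = -725
U(o) = 1/o
k = -725 (k = 1/(1/(-725)) = 1/(-1/725) = -725)
1/k = 1/(-725) = -1/725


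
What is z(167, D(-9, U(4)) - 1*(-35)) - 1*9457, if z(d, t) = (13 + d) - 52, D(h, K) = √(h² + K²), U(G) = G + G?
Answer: -9329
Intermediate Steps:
U(G) = 2*G
D(h, K) = √(K² + h²)
z(d, t) = -39 + d
z(167, D(-9, U(4)) - 1*(-35)) - 1*9457 = (-39 + 167) - 1*9457 = 128 - 9457 = -9329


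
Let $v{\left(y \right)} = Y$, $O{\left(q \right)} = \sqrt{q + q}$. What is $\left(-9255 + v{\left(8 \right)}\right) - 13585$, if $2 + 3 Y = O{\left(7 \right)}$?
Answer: $- \frac{68522}{3} + \frac{\sqrt{14}}{3} \approx -22839.0$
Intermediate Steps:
$O{\left(q \right)} = \sqrt{2} \sqrt{q}$ ($O{\left(q \right)} = \sqrt{2 q} = \sqrt{2} \sqrt{q}$)
$Y = - \frac{2}{3} + \frac{\sqrt{14}}{3}$ ($Y = - \frac{2}{3} + \frac{\sqrt{2} \sqrt{7}}{3} = - \frac{2}{3} + \frac{\sqrt{14}}{3} \approx 0.58055$)
$v{\left(y \right)} = - \frac{2}{3} + \frac{\sqrt{14}}{3}$
$\left(-9255 + v{\left(8 \right)}\right) - 13585 = \left(-9255 - \left(\frac{2}{3} - \frac{\sqrt{14}}{3}\right)\right) - 13585 = \left(- \frac{27767}{3} + \frac{\sqrt{14}}{3}\right) - 13585 = - \frac{68522}{3} + \frac{\sqrt{14}}{3}$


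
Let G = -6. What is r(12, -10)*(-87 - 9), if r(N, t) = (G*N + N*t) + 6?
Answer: 17856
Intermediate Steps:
r(N, t) = 6 - 6*N + N*t (r(N, t) = (-6*N + N*t) + 6 = 6 - 6*N + N*t)
r(12, -10)*(-87 - 9) = (6 - 6*12 + 12*(-10))*(-87 - 9) = (6 - 72 - 120)*(-96) = -186*(-96) = 17856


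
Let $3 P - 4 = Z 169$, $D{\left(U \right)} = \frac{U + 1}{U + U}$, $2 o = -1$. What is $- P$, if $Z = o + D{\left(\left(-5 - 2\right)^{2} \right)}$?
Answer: $- \frac{187}{98} \approx -1.9082$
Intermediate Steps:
$o = - \frac{1}{2}$ ($o = \frac{1}{2} \left(-1\right) = - \frac{1}{2} \approx -0.5$)
$D{\left(U \right)} = \frac{1 + U}{2 U}$
$Z = \frac{1}{98}$ ($Z = - \frac{1}{2} + \frac{1 + \left(-5 - 2\right)^{2}}{2 \left(-5 - 2\right)^{2}} = - \frac{1}{2} + \frac{1 + \left(-7\right)^{2}}{2 \left(-7\right)^{2}} = - \frac{1}{2} + \frac{1 + 49}{2 \cdot 49} = - \frac{1}{2} + \frac{1}{2} \cdot \frac{1}{49} \cdot 50 = - \frac{1}{2} + \frac{25}{49} = \frac{1}{98} \approx 0.010204$)
$P = \frac{187}{98}$ ($P = \frac{4}{3} + \frac{\frac{1}{98} \cdot 169}{3} = \frac{4}{3} + \frac{1}{3} \cdot \frac{169}{98} = \frac{4}{3} + \frac{169}{294} = \frac{187}{98} \approx 1.9082$)
$- P = \left(-1\right) \frac{187}{98} = - \frac{187}{98}$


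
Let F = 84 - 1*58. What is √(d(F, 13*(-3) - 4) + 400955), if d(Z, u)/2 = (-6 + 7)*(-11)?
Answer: √400933 ≈ 633.19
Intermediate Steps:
F = 26 (F = 84 - 58 = 26)
d(Z, u) = -22 (d(Z, u) = 2*((-6 + 7)*(-11)) = 2*(1*(-11)) = 2*(-11) = -22)
√(d(F, 13*(-3) - 4) + 400955) = √(-22 + 400955) = √400933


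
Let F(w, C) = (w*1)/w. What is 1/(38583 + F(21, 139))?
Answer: 1/38584 ≈ 2.5917e-5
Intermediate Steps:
F(w, C) = 1 (F(w, C) = w/w = 1)
1/(38583 + F(21, 139)) = 1/(38583 + 1) = 1/38584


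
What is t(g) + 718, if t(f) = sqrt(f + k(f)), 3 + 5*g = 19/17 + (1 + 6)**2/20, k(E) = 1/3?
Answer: 718 + sqrt(116229)/510 ≈ 718.67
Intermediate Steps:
k(E) = 1/3
g = 193/1700 (g = -3/5 + (19/17 + (1 + 6)**2/20)/5 = -3/5 + (19*(1/17) + 7**2*(1/20))/5 = -3/5 + (19/17 + 49*(1/20))/5 = -3/5 + (19/17 + 49/20)/5 = -3/5 + (1/5)*(1213/340) = -3/5 + 1213/1700 = 193/1700 ≈ 0.11353)
t(f) = sqrt(1/3 + f) (t(f) = sqrt(f + 1/3) = sqrt(1/3 + f))
t(g) + 718 = sqrt(3 + 9*(193/1700))/3 + 718 = sqrt(3 + 1737/1700)/3 + 718 = sqrt(6837/1700)/3 + 718 = (sqrt(116229)/170)/3 + 718 = sqrt(116229)/510 + 718 = 718 + sqrt(116229)/510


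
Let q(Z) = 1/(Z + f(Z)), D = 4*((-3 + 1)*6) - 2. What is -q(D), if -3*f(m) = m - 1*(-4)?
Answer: 3/104 ≈ 0.028846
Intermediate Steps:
f(m) = -4/3 - m/3 (f(m) = -(m - 1*(-4))/3 = -(m + 4)/3 = -(4 + m)/3 = -4/3 - m/3)
D = -50 (D = 4*(-2*6) - 2 = 4*(-12) - 2 = -48 - 2 = -50)
q(Z) = 1/(-4/3 + 2*Z/3) (q(Z) = 1/(Z + (-4/3 - Z/3)) = 1/(-4/3 + 2*Z/3))
-q(D) = -3/(2*(-2 - 50)) = -3/(2*(-52)) = -3*(-1)/(2*52) = -1*(-3/104) = 3/104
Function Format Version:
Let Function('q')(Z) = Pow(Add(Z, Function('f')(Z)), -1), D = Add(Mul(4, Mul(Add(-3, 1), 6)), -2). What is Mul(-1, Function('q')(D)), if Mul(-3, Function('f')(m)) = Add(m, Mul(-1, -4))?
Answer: Rational(3, 104) ≈ 0.028846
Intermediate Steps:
Function('f')(m) = Add(Rational(-4, 3), Mul(Rational(-1, 3), m)) (Function('f')(m) = Mul(Rational(-1, 3), Add(m, Mul(-1, -4))) = Mul(Rational(-1, 3), Add(m, 4)) = Mul(Rational(-1, 3), Add(4, m)) = Add(Rational(-4, 3), Mul(Rational(-1, 3), m)))
D = -50 (D = Add(Mul(4, Mul(-2, 6)), -2) = Add(Mul(4, -12), -2) = Add(-48, -2) = -50)
Function('q')(Z) = Pow(Add(Rational(-4, 3), Mul(Rational(2, 3), Z)), -1) (Function('q')(Z) = Pow(Add(Z, Add(Rational(-4, 3), Mul(Rational(-1, 3), Z))), -1) = Pow(Add(Rational(-4, 3), Mul(Rational(2, 3), Z)), -1))
Mul(-1, Function('q')(D)) = Mul(-1, Mul(Rational(3, 2), Pow(Add(-2, -50), -1))) = Mul(-1, Mul(Rational(3, 2), Pow(-52, -1))) = Mul(-1, Mul(Rational(3, 2), Rational(-1, 52))) = Mul(-1, Rational(-3, 104)) = Rational(3, 104)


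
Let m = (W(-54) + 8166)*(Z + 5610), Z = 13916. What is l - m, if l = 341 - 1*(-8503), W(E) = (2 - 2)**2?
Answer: -159440472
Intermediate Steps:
W(E) = 0 (W(E) = 0**2 = 0)
m = 159449316 (m = (0 + 8166)*(13916 + 5610) = 8166*19526 = 159449316)
l = 8844 (l = 341 + 8503 = 8844)
l - m = 8844 - 1*159449316 = 8844 - 159449316 = -159440472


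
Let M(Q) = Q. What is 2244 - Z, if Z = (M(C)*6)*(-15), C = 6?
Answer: 2784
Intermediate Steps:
Z = -540 (Z = (6*6)*(-15) = 36*(-15) = -540)
2244 - Z = 2244 - 1*(-540) = 2244 + 540 = 2784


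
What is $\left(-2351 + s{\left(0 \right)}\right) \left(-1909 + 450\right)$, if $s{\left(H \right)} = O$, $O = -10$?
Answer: $3444699$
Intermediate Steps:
$s{\left(H \right)} = -10$
$\left(-2351 + s{\left(0 \right)}\right) \left(-1909 + 450\right) = \left(-2351 - 10\right) \left(-1909 + 450\right) = \left(-2361\right) \left(-1459\right) = 3444699$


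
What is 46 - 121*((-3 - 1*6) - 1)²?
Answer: -12054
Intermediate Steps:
46 - 121*((-3 - 1*6) - 1)² = 46 - 121*((-3 - 6) - 1)² = 46 - 121*(-9 - 1)² = 46 - 121*(-10)² = 46 - 121*100 = 46 - 12100 = -12054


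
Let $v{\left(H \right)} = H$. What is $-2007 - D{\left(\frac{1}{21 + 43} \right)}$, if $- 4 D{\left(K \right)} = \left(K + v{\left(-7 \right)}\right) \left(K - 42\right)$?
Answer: $- \frac{31681599}{16384} \approx -1933.7$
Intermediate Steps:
$D{\left(K \right)} = - \frac{\left(-42 + K\right) \left(-7 + K\right)}{4}$ ($D{\left(K \right)} = - \frac{\left(K - 7\right) \left(K - 42\right)}{4} = - \frac{\left(-7 + K\right) \left(-42 + K\right)}{4} = - \frac{\left(-42 + K\right) \left(-7 + K\right)}{4}$)
$-2007 - D{\left(\frac{1}{21 + 43} \right)} = -2007 - \left(- \frac{147}{2} - \frac{\left(\frac{1}{21 + 43}\right)^{2}}{4} + \frac{49}{4 \left(21 + 43\right)}\right) = -2007 - \left(- \frac{147}{2} - \frac{\left(\frac{1}{64}\right)^{2}}{4} + \frac{49}{4 \cdot 64}\right) = -2007 - \left(- \frac{147}{2} - \frac{1}{4 \cdot 4096} + \frac{49}{4} \cdot \frac{1}{64}\right) = -2007 - \left(- \frac{147}{2} - \frac{1}{16384} + \frac{49}{256}\right) = -2007 - - \frac{1201089}{16384} = -2007 + \frac{1201089}{16384} = - \frac{31681599}{16384}$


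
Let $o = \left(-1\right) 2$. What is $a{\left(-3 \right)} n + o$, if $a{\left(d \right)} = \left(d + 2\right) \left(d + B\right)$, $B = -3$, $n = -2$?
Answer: $-14$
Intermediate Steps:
$a{\left(d \right)} = \left(-3 + d\right) \left(2 + d\right)$ ($a{\left(d \right)} = \left(d + 2\right) \left(d - 3\right) = \left(2 + d\right) \left(-3 + d\right) = \left(-3 + d\right) \left(2 + d\right)$)
$o = -2$
$a{\left(-3 \right)} n + o = \left(-6 + \left(-3\right)^{2} - -3\right) \left(-2\right) - 2 = \left(-6 + 9 + 3\right) \left(-2\right) - 2 = 6 \left(-2\right) - 2 = -12 - 2 = -14$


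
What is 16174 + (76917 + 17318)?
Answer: 110409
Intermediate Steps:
16174 + (76917 + 17318) = 16174 + 94235 = 110409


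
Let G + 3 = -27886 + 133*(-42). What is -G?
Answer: 33475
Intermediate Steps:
G = -33475 (G = -3 + (-27886 + 133*(-42)) = -3 + (-27886 - 5586) = -3 - 33472 = -33475)
-G = -1*(-33475) = 33475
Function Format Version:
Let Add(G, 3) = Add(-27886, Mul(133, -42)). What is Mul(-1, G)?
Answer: 33475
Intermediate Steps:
G = -33475 (G = Add(-3, Add(-27886, Mul(133, -42))) = Add(-3, Add(-27886, -5586)) = Add(-3, -33472) = -33475)
Mul(-1, G) = Mul(-1, -33475) = 33475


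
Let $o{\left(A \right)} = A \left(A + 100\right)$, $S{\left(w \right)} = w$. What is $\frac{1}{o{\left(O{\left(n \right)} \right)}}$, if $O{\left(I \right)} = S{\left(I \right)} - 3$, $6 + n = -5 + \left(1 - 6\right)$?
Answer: $- \frac{1}{1539} \approx -0.00064977$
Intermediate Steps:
$n = -16$ ($n = -6 + \left(-5 + \left(1 - 6\right)\right) = -6 - 10 = -16$)
$O{\left(I \right)} = -3 + I$ ($O{\left(I \right)} = I - 3 = -3 + I$)
$o{\left(A \right)} = A \left(100 + A\right)$
$\frac{1}{o{\left(O{\left(n \right)} \right)}} = \frac{1}{\left(-3 - 16\right) \left(100 - 19\right)} = \frac{1}{\left(-19\right) \left(100 - 19\right)} = \frac{1}{\left(-19\right) 81} = \frac{1}{-1539} = - \frac{1}{1539}$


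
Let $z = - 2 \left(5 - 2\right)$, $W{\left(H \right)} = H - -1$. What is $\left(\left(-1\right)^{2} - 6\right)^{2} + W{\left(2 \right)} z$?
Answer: $7$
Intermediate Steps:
$W{\left(H \right)} = 1 + H$ ($W{\left(H \right)} = H + 1 = 1 + H$)
$z = -6$ ($z = \left(-2\right) 3 = -6$)
$\left(\left(-1\right)^{2} - 6\right)^{2} + W{\left(2 \right)} z = \left(\left(-1\right)^{2} - 6\right)^{2} + \left(1 + 2\right) \left(-6\right) = \left(1 - 6\right)^{2} + 3 \left(-6\right) = \left(-5\right)^{2} - 18 = 25 - 18 = 7$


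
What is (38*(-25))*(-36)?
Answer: 34200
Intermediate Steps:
(38*(-25))*(-36) = -950*(-36) = 34200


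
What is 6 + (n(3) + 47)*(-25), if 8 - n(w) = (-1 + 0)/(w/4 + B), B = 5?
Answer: -31587/23 ≈ -1373.3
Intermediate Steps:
n(w) = 8 + 1/(5 + w/4) (n(w) = 8 - (-1 + 0)/(w/4 + 5) = 8 - (-1)/(w*(¼) + 5) = 8 - (-1)/(w/4 + 5) = 8 - (-1)/(5 + w/4) = 8 + 1/(5 + w/4))
6 + (n(3) + 47)*(-25) = 6 + (4*(41 + 2*3)/(20 + 3) + 47)*(-25) = 6 + (4*(41 + 6)/23 + 47)*(-25) = 6 + (4*(1/23)*47 + 47)*(-25) = 6 + (188/23 + 47)*(-25) = 6 + (1269/23)*(-25) = 6 - 31725/23 = -31587/23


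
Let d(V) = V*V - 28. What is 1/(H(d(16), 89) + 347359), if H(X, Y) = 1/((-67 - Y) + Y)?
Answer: 67/23273052 ≈ 2.8789e-6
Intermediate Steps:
d(V) = -28 + V² (d(V) = V² - 28 = -28 + V²)
H(X, Y) = -1/67 (H(X, Y) = 1/(-67) = -1/67)
1/(H(d(16), 89) + 347359) = 1/(-1/67 + 347359) = 1/(23273052/67) = 67/23273052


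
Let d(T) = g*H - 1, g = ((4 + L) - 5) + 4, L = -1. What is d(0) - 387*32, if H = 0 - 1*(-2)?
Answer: -12381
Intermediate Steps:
H = 2 (H = 0 + 2 = 2)
g = 2 (g = ((4 - 1) - 5) + 4 = (3 - 5) + 4 = -2 + 4 = 2)
d(T) = 3 (d(T) = 2*2 - 1 = 4 - 1 = 3)
d(0) - 387*32 = 3 - 387*32 = 3 - 12384 = -12381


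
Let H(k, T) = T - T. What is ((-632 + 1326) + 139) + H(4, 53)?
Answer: 833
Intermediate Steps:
H(k, T) = 0
((-632 + 1326) + 139) + H(4, 53) = ((-632 + 1326) + 139) + 0 = (694 + 139) + 0 = 833 + 0 = 833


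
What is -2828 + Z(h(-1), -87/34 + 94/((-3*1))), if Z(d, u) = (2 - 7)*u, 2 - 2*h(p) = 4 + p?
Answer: -271171/102 ≈ -2658.5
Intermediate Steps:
h(p) = -1 - p/2 (h(p) = 1 - (4 + p)/2 = 1 + (-2 - p/2) = -1 - p/2)
Z(d, u) = -5*u
-2828 + Z(h(-1), -87/34 + 94/((-3*1))) = -2828 - 5*(-87/34 + 94/((-3*1))) = -2828 - 5*(-87*1/34 + 94/(-3)) = -2828 - 5*(-87/34 + 94*(-1/3)) = -2828 - 5*(-87/34 - 94/3) = -2828 - 5*(-3457/102) = -2828 + 17285/102 = -271171/102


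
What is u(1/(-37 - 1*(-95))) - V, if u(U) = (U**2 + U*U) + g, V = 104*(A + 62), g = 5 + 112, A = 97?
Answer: -27616757/1682 ≈ -16419.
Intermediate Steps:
g = 117
V = 16536 (V = 104*(97 + 62) = 104*159 = 16536)
u(U) = 117 + 2*U**2 (u(U) = (U**2 + U*U) + 117 = (U**2 + U**2) + 117 = 2*U**2 + 117 = 117 + 2*U**2)
u(1/(-37 - 1*(-95))) - V = (117 + 2*(1/(-37 - 1*(-95)))**2) - 1*16536 = (117 + 2*(1/(-37 + 95))**2) - 16536 = (117 + 2*(1/58)**2) - 16536 = (117 + 2*(1/3364)) - 16536 = (117 + 1/1682) - 16536 = 196795/1682 - 16536 = -27616757/1682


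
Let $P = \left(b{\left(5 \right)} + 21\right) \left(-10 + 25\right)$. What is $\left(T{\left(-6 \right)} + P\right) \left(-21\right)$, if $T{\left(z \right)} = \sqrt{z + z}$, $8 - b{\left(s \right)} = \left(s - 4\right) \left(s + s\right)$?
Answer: $-5985 - 42 i \sqrt{3} \approx -5985.0 - 72.746 i$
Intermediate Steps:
$b{\left(s \right)} = 8 - 2 s \left(-4 + s\right)$ ($b{\left(s \right)} = 8 - \left(s - 4\right) \left(s + s\right) = 8 - \left(-4 + s\right) 2 s = 8 - 2 s \left(-4 + s\right)$)
$P = 285$ ($P = \left(\left(8 - 2 \cdot 5^{2} + 8 \cdot 5\right) + 21\right) \left(-10 + 25\right) = \left(\left(8 - 50 + 40\right) + 21\right) 15 = \left(-2 + 21\right) 15 = 19 \cdot 15 = 285$)
$T{\left(z \right)} = \sqrt{2} \sqrt{z}$ ($T{\left(z \right)} = \sqrt{2 z} = \sqrt{2} \sqrt{z}$)
$\left(T{\left(-6 \right)} + P\right) \left(-21\right) = \left(\sqrt{2} \sqrt{-6} + 285\right) \left(-21\right) = \left(\sqrt{2} i \sqrt{6} + 285\right) \left(-21\right) = \left(2 i \sqrt{3} + 285\right) \left(-21\right) = \left(285 + 2 i \sqrt{3}\right) \left(-21\right) = -5985 - 42 i \sqrt{3}$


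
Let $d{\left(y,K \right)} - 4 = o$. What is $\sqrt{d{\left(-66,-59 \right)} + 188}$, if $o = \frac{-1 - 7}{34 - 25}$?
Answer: $\frac{2 \sqrt{430}}{3} \approx 13.824$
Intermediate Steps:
$o = - \frac{8}{9} \approx -0.88889$
$d{\left(y,K \right)} = \frac{28}{9}$ ($d{\left(y,K \right)} = 4 - \frac{8}{9} = \frac{28}{9}$)
$\sqrt{d{\left(-66,-59 \right)} + 188} = \sqrt{\frac{28}{9} + 188} = \sqrt{\frac{1720}{9}} = \frac{2 \sqrt{430}}{3}$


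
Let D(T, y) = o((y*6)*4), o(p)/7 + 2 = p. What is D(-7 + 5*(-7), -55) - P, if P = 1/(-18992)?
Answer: -175751967/18992 ≈ -9254.0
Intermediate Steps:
o(p) = -14 + 7*p
D(T, y) = -14 + 168*y (D(T, y) = -14 + 7*((y*6)*4) = -14 + 7*((6*y)*4) = -14 + 7*(24*y) = -14 + 168*y)
P = -1/18992 ≈ -5.2654e-5
D(-7 + 5*(-7), -55) - P = (-14 + 168*(-55)) - 1*(-1/18992) = (-14 - 9240) + 1/18992 = -9254 + 1/18992 = -175751967/18992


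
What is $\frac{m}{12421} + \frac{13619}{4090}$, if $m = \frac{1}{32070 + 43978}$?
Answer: $\frac{6432200642421}{1931691065360} \approx 3.3298$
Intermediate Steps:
$m = \frac{1}{76048} \approx 1.315 \cdot 10^{-5}$
$\frac{m}{12421} + \frac{13619}{4090} = \frac{1}{76048 \cdot 12421} + \frac{13619}{4090} = \frac{1}{76048} \cdot \frac{1}{12421} + 13619 \cdot \frac{1}{4090} = \frac{1}{944592208} + \frac{13619}{4090} = \frac{6432200642421}{1931691065360}$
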